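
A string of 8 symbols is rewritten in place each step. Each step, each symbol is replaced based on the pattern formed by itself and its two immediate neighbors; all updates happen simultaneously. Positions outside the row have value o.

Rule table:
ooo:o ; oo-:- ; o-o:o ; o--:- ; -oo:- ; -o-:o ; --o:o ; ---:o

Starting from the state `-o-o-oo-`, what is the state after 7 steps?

-ooooooo

ooooo--o
oooo--o-
ooo--ooo
oo--o-oo
o--ooo-o
--o-o-o-
-ooooooo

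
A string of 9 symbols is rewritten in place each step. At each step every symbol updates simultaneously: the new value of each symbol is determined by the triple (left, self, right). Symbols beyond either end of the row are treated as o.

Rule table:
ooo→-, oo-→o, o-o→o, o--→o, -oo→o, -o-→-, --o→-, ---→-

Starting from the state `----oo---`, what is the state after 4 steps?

o---ooo--
oo--o-oo-
-oo--oooo
oooo-o---

oooo-o---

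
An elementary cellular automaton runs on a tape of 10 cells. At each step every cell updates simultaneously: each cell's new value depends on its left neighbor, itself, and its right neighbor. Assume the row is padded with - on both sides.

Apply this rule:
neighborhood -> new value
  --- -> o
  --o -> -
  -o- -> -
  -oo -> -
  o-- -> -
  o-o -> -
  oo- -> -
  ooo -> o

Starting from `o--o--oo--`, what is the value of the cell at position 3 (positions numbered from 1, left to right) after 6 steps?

---------o
oooooooo--
-oooooo--o
--oooo----
o--oo--ooo
--------o-
position 3 holds -

-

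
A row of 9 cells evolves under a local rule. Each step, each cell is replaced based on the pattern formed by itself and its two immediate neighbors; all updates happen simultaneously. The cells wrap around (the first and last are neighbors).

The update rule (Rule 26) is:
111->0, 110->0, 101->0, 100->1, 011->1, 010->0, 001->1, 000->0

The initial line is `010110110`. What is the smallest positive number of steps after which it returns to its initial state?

100100101
011011001
010010110
101100101
001011001
110010110
101100100
001011011
110010010
101101100
001001011
110110010
100101100
011001011
010110010
100101101
011001001
010110110

18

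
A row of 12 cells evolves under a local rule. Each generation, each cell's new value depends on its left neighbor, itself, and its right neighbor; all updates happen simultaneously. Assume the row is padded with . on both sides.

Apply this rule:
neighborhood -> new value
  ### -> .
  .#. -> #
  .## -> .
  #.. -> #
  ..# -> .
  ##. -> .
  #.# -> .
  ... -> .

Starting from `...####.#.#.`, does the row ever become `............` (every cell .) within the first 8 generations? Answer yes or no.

generation 1: ........#.##
generation 2: ........#...
generation 3: ........##..
generation 4: ..........#.
generation 5: ..........##
generation 6: ............
all cells are . at generation 6

yes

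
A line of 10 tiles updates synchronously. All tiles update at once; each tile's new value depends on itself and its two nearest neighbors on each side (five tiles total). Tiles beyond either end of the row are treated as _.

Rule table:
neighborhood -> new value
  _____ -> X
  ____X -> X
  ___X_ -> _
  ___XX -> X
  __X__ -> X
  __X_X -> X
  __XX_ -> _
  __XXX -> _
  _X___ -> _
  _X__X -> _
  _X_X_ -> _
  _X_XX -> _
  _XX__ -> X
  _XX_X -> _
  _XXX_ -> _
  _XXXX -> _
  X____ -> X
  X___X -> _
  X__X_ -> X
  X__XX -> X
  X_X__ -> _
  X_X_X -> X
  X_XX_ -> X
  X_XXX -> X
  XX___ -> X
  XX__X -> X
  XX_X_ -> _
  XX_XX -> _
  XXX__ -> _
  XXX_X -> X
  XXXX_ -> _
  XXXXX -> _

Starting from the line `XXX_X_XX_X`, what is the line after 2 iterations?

iteration 1: __X_X_X___
iteration 2: X_X_X___XX

X_X_X___XX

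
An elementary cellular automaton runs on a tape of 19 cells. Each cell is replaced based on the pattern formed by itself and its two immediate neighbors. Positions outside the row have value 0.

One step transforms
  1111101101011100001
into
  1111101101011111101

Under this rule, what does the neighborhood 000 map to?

1

At position 15 the neighborhood is 000; the next row has 1 there.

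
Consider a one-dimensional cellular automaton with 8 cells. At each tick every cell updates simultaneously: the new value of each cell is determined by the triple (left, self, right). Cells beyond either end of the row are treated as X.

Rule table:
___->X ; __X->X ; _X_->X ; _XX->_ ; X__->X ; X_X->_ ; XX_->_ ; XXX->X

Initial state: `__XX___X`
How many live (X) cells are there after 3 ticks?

3

tick 1: XX__XXX_
tick 2: X_XX_X__
tick 3: _____XXX
count of X: 3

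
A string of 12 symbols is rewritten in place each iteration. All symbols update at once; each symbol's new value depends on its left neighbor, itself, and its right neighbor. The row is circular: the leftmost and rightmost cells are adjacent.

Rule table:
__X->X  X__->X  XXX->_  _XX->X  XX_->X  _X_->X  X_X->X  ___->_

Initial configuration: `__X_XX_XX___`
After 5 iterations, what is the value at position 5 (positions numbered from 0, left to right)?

iteration 1: _XXXXXXXXX__
iteration 2: XX_______XX_
iteration 3: XXX_____XXXX
iteration 4: __XX___XX___
iteration 5: _XXXX_XXXX__
position 5 holds _

_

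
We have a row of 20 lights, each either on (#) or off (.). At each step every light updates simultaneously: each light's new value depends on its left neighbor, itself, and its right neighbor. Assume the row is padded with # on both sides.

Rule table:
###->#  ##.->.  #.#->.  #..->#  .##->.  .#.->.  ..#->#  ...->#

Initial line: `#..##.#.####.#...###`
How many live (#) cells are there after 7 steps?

9

step 1: .##......##...###.##
step 2: ...######..###.#...#
step 3: ###.####.##.#...###.
step 4: ##...##......###.#..
step 5: #.###..######.#...##
step 6: ...#.##.####...###.#
step 7: ###......##.###.#...
count of #: 9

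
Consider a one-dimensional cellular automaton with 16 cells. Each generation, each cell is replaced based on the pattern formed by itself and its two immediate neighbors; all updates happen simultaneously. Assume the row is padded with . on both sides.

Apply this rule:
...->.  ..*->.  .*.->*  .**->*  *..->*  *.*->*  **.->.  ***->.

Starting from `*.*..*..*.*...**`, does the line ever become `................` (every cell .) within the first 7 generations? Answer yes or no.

****.**.****..*.
*...**.**...*.**
**..*.**.*..***.
*.*.***.***.*..*
*****..**..***.*
*....*.*.*.*..**
**...********.*.
generation 7 is **...********.*., still not uniform .

no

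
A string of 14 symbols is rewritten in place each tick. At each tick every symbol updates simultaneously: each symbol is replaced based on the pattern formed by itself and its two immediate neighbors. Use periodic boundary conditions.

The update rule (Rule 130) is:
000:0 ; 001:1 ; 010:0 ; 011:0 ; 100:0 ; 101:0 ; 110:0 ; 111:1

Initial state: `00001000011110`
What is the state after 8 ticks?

01000000001000

00010000101100
00100001000000
01000010000000
10000100000000
00001000000001
00010000000010
00100000000100
01000000001000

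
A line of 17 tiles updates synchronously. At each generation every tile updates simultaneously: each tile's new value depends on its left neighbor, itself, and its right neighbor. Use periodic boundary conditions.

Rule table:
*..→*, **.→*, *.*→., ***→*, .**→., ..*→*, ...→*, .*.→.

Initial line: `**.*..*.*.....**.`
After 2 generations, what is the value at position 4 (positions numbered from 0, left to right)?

.

generation 1: .*..**...*****.*.
generation 2: *.**.****.****..*
position 4 holds .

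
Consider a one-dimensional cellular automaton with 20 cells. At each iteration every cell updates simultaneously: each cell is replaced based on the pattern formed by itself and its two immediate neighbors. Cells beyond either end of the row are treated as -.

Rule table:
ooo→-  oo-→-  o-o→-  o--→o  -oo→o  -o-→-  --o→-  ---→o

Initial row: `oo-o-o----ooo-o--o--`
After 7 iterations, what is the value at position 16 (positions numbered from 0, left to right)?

iteration 1: o-----ooo-o----o--oo
iteration 2: -oooo-o----ooo--o-o-
iteration 3: -o-----ooo-o--o----o
iteration 4: --oooo-o----o--ooo--
iteration 5: o-o-----ooo--o-o--oo
iteration 6: ---oooo-o--o----o-o-
iteration 7: oo-o-----o--ooo----o
position 16 holds -

-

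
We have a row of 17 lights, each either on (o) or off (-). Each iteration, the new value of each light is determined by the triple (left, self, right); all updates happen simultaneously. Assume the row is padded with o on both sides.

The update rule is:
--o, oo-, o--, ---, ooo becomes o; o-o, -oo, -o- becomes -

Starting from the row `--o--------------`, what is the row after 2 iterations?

oo-oooooooooooooo
oo--ooooooooooooo

oo--ooooooooooooo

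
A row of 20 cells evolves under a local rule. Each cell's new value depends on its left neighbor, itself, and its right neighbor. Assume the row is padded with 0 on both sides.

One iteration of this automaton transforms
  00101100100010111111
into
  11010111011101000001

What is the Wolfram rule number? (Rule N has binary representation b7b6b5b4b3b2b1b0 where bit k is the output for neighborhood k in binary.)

115

position 15: 111 → 0  (bit 7 = 0)
position 5: 110 → 1  (bit 6 = 1)
position 3: 101 → 1  (bit 5 = 1)
position 6: 100 → 1  (bit 4 = 1)
position 4: 011 → 0  (bit 3 = 0)
position 2: 010 → 0  (bit 2 = 0)
position 1: 001 → 1  (bit 1 = 1)
position 0: 000 → 1  (bit 0 = 1)
bits b7..b0 = 01110011 = 115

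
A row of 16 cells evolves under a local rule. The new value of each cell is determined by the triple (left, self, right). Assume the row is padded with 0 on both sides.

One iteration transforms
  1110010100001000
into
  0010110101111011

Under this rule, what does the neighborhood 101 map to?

0

At position 6 the neighborhood is 101; the next row has 0 there.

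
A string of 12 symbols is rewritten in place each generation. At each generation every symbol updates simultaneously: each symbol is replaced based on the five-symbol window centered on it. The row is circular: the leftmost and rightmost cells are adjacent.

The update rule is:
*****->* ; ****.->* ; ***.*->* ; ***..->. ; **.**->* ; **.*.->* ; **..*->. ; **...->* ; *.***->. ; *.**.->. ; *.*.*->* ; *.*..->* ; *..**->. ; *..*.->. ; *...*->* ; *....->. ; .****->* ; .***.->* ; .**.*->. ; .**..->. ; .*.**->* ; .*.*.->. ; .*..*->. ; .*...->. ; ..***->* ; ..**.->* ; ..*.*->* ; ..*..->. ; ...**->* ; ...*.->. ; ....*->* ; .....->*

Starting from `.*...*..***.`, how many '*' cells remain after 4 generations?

generation 1: ...*....**..
generation 2: **....***.*.
generation 3: ..*.********
generation 4: ..**.******.
count of *: 8

8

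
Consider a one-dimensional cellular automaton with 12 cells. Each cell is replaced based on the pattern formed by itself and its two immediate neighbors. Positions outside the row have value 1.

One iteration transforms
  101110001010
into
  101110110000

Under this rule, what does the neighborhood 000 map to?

At position 6 the neighborhood is 000; the next row has 1 there.

1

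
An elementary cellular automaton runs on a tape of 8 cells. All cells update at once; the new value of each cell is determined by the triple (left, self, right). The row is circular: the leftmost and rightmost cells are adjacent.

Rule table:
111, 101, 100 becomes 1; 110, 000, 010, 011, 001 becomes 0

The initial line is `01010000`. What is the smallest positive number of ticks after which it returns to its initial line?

8

00101000
00010100
00001010
00000101
10000010
01000001
10100000
01010000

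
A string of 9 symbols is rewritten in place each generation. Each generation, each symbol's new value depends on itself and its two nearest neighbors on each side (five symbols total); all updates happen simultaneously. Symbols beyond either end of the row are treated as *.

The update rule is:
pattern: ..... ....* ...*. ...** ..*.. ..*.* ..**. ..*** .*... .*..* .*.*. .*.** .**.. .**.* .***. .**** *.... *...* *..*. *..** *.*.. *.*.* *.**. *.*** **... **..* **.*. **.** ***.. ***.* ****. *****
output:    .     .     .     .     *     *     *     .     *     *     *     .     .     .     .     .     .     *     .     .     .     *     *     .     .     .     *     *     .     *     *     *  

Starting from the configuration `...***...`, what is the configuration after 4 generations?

***.**.*.

generation 1: .*.....*.
generation 2: *.*....*.
generation 3: **.*...*.
generation 4: ***.**.*.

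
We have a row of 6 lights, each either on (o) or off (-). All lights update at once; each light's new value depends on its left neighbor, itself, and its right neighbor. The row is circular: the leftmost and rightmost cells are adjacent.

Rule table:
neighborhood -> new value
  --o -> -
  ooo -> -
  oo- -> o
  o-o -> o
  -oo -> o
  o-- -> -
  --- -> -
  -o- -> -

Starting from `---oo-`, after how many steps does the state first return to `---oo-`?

1

---oo-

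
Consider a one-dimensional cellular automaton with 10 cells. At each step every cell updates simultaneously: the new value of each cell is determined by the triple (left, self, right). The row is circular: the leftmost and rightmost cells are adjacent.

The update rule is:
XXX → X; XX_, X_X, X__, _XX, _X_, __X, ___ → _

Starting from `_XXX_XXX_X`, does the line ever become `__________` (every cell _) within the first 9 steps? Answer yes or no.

yes

__X___X___
__________
all cells are _ at step 2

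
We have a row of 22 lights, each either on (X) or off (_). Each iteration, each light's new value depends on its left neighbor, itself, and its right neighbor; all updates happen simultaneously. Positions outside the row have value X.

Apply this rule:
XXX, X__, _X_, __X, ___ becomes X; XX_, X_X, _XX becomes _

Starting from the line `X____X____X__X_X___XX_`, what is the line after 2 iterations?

_XXXXXXXXXXXXX_XXXX___
__XXXXXXXXXXX___XX_XXX

__XXXXXXXXXXX___XX_XXX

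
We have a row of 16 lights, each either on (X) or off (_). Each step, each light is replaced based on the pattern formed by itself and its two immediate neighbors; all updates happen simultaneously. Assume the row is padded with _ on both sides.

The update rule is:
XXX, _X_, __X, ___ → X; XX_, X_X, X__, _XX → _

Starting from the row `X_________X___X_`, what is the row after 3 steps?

step 1: X_XXXXXXXXX_XXX_
step 2: X__XXXXXXX___X__
step 3: X_X_XXXXX__XXX_X

X_X_XXXXX__XXX_X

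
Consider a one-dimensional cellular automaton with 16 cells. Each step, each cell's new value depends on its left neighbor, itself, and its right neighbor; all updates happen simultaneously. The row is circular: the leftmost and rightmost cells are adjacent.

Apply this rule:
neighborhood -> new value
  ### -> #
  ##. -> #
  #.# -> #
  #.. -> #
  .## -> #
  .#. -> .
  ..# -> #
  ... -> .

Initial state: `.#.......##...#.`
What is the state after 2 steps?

#.#.....####.#.#
##.#...######.##

##.#...######.##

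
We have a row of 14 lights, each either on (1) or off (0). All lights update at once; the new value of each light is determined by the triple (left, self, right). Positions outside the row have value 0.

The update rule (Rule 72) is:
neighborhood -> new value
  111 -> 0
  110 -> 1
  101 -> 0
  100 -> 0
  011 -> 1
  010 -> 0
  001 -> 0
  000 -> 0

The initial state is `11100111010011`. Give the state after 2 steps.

step 1: 10100101000011
step 2: 00000000000011

00000000000011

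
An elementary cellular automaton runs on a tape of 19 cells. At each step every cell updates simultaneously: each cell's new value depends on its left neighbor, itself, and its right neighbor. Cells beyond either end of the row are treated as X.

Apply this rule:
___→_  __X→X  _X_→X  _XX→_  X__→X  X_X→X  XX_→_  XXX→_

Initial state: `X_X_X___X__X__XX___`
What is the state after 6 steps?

step 1: _XXXXX_XXXXXXX__X_X
step 2: X_____X_______XXXX_
step 3: _X___XXX_____X____X
step 4: XXX_X___X___XXX__X_
step 5: ___XXX_XXX_X___XXXX
step 6: X_X___X___XXX_X____

X_X___X___XXX_X____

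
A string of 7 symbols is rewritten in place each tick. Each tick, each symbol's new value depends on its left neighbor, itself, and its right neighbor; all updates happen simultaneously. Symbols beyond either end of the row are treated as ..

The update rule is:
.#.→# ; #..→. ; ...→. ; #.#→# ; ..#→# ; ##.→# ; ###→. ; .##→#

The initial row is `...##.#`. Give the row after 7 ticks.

..#####
.##...#
###..##
#.#.###
#####.#
#...###
#..##.#

#..##.#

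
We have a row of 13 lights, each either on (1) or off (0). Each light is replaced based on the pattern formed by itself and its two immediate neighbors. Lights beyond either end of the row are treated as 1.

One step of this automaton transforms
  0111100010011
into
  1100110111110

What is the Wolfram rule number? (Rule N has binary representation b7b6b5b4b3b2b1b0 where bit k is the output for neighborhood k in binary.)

position 2: 111 → 0  (bit 7 = 0)
position 4: 110 → 1  (bit 6 = 1)
position 0: 101 → 1  (bit 5 = 1)
position 5: 100 → 1  (bit 4 = 1)
position 1: 011 → 1  (bit 3 = 1)
position 8: 010 → 1  (bit 2 = 1)
position 7: 001 → 1  (bit 1 = 1)
position 6: 000 → 0  (bit 0 = 0)
bits b7..b0 = 01111110 = 126

126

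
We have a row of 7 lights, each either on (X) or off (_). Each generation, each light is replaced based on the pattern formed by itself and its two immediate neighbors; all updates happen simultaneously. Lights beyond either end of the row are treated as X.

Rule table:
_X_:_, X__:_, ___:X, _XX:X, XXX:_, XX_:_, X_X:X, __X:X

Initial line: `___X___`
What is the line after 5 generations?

_XX__XX
XX__XX_
___XX_X
_XXX_XX
XX__XX_

XX__XX_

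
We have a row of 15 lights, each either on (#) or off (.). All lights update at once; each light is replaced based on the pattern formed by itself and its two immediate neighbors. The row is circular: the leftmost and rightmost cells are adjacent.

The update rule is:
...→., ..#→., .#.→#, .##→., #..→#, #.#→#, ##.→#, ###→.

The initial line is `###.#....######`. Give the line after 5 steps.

........##.....

..####.........
.....##........
......##.......
.......##......
........##.....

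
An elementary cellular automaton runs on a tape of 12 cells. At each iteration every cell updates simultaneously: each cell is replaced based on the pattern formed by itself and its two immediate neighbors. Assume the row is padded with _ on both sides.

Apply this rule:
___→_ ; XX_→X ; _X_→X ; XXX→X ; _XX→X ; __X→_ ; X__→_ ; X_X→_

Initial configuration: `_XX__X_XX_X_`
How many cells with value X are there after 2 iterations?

_XX__X_XX_X_  (fixed point — unchanged through iteration 2)
count of X: 6

6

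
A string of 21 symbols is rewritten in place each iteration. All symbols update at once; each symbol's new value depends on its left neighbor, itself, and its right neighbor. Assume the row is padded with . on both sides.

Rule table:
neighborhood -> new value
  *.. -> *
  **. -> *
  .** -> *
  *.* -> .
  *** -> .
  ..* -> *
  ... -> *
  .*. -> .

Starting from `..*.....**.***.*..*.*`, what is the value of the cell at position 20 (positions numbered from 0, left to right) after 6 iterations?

*

iteration 1: **.*******.*.*..**...
iteration 2: **.*.....*....*******
iteration 3: **..*****.*****.....*
iteration 4: *****...*.*...******.
iteration 5: *...****...****....**
iteration 6: .****..*****..*******
position 20 holds *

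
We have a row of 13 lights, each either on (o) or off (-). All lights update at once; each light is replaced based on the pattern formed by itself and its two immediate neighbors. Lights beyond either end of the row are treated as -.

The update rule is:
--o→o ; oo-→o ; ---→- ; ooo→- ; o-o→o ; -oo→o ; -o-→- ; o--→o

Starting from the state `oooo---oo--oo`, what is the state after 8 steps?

o----oo--oooo

o--oo-ooooooo
-oooooo-----o
oo----oo---o-
ooo--oooo-o-o
o-oooo--oo-o-
-oo--oooooo-o
oooooo----oo-
o----oo--oooo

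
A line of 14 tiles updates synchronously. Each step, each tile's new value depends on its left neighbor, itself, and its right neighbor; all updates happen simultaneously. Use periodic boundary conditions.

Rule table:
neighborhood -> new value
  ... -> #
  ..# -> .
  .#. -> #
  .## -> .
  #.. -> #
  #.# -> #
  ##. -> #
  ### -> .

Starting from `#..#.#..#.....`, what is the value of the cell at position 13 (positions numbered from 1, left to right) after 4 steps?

step 1: ##.####.#####.
step 2: .##...##....##
step 3: #.###..####..#
step 4: ##..##....##..
position 13 holds .

.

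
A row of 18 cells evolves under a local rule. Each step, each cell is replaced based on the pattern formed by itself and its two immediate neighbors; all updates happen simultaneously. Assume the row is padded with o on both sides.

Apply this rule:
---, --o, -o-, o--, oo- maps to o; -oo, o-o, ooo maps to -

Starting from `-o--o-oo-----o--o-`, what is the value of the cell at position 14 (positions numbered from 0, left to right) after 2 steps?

-

step 1: -oooo--oooooooooo-
step 2: ----ooo---------o-
position 14 holds -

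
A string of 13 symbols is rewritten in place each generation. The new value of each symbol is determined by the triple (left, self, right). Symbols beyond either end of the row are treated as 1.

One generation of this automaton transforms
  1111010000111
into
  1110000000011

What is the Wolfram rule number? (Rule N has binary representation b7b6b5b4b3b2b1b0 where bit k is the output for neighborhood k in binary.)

position 0: 111 → 1  (bit 7 = 1)
position 3: 110 → 0  (bit 6 = 0)
position 4: 101 → 0  (bit 5 = 0)
position 6: 100 → 0  (bit 4 = 0)
position 10: 011 → 0  (bit 3 = 0)
position 5: 010 → 0  (bit 2 = 0)
position 9: 001 → 0  (bit 1 = 0)
position 7: 000 → 0  (bit 0 = 0)
bits b7..b0 = 10000000 = 128

128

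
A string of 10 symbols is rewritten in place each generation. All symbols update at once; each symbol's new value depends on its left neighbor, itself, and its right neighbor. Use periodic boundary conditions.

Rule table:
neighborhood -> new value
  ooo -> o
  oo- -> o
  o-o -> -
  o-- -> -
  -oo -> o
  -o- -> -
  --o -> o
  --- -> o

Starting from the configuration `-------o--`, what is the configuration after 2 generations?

generation 1: ooooooo--o
generation 2: ooooooo-oo

ooooooo-oo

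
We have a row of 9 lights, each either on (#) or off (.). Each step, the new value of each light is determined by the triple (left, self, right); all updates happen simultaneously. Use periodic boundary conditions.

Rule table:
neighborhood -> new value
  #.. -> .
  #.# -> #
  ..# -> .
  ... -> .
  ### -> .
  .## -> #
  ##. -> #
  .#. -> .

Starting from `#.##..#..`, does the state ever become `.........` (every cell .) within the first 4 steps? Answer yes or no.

step 1: .###.....
step 2: .#.#.....
step 3: ..#......
step 4: .........
all cells are . at step 4

yes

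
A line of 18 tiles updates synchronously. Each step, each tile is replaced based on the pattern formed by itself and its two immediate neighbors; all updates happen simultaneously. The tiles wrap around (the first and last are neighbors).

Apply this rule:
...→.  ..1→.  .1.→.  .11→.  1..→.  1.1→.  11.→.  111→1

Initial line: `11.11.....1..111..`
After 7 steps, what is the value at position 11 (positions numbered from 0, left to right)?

step 1: ..............1...
step 2: ..................
step 3: ..................  (fixed point — unchanged through step 7)
position 11 holds .

.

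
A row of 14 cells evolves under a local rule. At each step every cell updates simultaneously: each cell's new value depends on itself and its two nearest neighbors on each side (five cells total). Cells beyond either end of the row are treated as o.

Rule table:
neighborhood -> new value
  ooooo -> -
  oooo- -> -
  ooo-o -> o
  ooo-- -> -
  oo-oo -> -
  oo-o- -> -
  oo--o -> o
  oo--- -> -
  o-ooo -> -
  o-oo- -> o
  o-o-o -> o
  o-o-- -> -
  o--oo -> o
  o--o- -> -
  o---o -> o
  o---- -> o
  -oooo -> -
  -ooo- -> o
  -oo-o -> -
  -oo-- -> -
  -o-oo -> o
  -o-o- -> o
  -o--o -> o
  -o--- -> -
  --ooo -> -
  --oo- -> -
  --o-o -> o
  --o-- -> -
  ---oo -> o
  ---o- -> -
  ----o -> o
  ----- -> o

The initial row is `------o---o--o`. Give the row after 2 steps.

------o--oo---

-oooo---o--oo-
------o--oo---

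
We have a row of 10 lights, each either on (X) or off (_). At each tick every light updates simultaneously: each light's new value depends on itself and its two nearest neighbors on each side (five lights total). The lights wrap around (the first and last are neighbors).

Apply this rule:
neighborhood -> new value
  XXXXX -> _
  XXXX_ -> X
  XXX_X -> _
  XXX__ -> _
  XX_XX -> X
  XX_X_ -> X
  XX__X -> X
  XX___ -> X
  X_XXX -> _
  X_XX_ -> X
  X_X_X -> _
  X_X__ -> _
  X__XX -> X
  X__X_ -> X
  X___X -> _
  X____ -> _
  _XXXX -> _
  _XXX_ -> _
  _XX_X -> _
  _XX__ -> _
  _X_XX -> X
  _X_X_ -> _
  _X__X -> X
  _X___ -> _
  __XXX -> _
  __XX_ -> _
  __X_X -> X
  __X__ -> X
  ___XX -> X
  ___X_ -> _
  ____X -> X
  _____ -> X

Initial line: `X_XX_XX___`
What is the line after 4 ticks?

___XXXXX_X

XXX_XX_X__
___XX_X_XX
X_X__X_XX_
___XXXXX_X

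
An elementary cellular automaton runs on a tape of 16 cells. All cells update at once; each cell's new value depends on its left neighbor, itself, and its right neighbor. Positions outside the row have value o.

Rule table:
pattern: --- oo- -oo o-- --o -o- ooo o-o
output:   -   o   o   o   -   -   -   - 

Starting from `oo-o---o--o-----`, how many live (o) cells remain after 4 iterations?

6

iteration 1: -o--o---o--o----
iteration 2: --o--o---o--o---
iteration 3: o--o--o---o--o--
iteration 4: oo--o--o---o--o-
count of o: 6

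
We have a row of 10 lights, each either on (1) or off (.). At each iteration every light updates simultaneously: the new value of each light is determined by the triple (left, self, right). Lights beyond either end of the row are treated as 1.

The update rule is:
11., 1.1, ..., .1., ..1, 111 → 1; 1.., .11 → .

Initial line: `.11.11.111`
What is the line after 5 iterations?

11111.11.1

1.11.11.11
11.11.11.1
111.11.11.
1111.11.11
11111.11.1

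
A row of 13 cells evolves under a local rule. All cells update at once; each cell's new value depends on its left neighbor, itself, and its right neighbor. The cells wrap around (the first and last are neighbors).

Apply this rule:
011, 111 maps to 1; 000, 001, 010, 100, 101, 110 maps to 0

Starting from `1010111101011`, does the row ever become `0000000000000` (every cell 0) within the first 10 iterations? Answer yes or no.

0000111000011
0000110000010
0000100000000
0000000000000
all cells are 0 at iteration 4

yes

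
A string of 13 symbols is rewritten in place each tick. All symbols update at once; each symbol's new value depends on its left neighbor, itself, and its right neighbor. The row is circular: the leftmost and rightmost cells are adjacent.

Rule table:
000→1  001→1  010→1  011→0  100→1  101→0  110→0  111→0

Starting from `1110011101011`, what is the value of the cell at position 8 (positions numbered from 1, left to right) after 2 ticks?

1

0001100001000
1110011111111
position 8 holds 1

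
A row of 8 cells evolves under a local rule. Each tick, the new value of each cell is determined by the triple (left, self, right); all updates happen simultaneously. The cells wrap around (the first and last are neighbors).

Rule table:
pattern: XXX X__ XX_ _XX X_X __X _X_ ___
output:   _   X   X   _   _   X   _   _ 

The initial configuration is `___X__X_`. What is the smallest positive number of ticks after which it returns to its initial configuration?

8

__X_XX_X
XX___X__
_XX_X_XX
__X____X
XX_X__X_
_X__XX__
X_XX_XX_
___X__X_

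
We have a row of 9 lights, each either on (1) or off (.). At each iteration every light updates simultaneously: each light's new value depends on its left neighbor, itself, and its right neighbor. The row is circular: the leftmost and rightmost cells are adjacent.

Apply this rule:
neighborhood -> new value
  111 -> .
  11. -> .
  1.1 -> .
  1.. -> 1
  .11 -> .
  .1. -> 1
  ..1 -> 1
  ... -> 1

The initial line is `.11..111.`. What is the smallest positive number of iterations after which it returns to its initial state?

1..11...1
.11..111.

2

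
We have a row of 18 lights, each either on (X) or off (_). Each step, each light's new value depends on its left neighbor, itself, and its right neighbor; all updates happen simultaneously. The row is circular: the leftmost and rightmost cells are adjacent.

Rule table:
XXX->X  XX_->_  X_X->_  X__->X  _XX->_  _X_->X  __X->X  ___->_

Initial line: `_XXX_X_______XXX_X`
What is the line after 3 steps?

XXXX_XXXX_X____XXX

__X__XX_____X_X__X
XXXXX__X___XX_XXXX
XXXX_XXXX_X____XXX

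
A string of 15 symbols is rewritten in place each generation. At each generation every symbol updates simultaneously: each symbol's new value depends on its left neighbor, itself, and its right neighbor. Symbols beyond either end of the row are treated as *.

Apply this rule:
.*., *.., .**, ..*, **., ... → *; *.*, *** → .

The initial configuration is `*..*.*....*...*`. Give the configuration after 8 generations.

****.**********
...*.*.........
****.**********  (repeats generation 1; period 2)
generation 8: ...*.*.........

...*.*.........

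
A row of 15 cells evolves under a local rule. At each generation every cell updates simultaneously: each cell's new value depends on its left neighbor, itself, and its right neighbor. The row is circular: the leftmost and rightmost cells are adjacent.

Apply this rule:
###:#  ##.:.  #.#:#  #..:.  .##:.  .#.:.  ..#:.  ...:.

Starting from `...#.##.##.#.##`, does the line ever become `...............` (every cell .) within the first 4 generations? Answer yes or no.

yes

....#..#..#.#..
...........#...
...............
all cells are . at generation 3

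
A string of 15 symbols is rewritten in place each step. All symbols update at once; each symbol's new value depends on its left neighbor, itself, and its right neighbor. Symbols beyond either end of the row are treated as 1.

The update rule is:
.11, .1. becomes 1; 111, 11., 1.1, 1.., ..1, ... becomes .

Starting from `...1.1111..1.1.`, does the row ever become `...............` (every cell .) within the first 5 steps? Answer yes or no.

no

...1.1.....1.1.
...1.1.....1.1.  (fixed point — unchanged through step 5)
step 5 is ...1.1.....1.1., still not uniform .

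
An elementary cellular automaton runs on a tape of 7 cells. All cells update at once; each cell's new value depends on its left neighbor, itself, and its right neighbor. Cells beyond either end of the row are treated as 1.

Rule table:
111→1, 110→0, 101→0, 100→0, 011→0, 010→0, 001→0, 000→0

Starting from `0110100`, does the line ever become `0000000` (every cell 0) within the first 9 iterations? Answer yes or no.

yes

iteration 1: 0000000
all cells are 0 at iteration 1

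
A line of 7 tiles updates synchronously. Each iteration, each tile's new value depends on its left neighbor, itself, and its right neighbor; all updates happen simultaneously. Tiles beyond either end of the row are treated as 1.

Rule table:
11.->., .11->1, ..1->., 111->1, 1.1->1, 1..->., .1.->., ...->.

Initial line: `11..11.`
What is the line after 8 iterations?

1...1.1
.....11
.....11  (fixed point — unchanged through iteration 8)

.....11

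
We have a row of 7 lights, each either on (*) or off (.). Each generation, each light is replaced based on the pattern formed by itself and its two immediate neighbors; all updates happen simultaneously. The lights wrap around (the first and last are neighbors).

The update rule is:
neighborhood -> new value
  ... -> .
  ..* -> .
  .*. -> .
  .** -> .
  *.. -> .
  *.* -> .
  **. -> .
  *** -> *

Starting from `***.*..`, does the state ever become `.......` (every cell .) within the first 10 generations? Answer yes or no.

.*.....
.......
all cells are . at generation 2

yes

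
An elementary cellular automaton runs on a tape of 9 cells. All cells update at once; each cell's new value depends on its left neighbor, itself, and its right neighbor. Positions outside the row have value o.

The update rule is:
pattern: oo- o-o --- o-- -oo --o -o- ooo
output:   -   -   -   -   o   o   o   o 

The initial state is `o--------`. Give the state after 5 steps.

--------o
-------oo
------ooo
-----oooo
----ooooo

----ooooo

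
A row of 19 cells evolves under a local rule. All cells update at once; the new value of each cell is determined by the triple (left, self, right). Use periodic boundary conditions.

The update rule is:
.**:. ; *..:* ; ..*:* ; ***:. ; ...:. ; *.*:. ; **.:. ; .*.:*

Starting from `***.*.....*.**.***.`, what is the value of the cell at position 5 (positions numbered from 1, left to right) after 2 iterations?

.

....**...**........
...*..*.*..*.......
position 5 holds .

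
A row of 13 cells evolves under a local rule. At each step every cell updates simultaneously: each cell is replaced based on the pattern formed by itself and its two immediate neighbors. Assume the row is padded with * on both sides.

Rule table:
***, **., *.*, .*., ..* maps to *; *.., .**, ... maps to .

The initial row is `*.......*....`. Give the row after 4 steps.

*......**...*
*.....*.*..*.
*....****.***
*...*.****.**

*...*.****.**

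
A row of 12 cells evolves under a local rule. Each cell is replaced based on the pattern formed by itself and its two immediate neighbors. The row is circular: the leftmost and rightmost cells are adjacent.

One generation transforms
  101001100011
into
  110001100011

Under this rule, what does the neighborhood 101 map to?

1

At position 1 the neighborhood is 101; the next row has 1 there.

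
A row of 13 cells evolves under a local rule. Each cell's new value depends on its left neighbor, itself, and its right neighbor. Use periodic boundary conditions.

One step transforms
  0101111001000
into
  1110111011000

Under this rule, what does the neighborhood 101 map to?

At position 2 the neighborhood is 101; the next row has 1 there.

1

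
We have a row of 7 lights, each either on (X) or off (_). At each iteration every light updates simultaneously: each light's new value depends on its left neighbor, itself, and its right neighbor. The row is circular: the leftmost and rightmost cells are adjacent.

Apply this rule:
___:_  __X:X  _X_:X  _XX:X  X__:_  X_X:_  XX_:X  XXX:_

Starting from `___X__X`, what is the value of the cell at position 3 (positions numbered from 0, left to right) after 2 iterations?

iteration 1: __XX_XX
iteration 2: _XXX_XX
position 3 holds X

X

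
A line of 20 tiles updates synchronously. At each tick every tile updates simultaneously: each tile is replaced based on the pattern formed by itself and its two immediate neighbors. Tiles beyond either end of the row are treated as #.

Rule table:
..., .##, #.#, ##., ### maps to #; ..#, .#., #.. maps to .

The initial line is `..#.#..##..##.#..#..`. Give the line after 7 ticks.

...#...##..###......
.#...#.##..###.####.
#..#..###..#########
#.....###..#########
#.###.###..#########
#########..#########
#########..#########

#########..#########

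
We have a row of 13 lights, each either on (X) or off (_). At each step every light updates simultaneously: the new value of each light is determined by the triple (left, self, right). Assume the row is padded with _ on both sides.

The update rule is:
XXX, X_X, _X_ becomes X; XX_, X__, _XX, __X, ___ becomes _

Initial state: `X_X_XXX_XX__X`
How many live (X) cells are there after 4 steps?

3

step 1: XXXX_X_X____X
step 2: _XX_XXXX____X
step 3: ___X_XX_____X
step 4: ___XX_______X
count of X: 3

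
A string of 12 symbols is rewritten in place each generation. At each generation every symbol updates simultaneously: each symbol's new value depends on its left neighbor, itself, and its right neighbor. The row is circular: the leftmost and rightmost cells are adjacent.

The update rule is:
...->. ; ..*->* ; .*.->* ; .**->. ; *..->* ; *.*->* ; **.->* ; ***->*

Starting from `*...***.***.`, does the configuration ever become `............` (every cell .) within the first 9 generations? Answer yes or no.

**.*.***.***
*****.***.**
******.***.*
*******.***.
.*******.***
*.*******.**
**.*******.*
***.*******.
.***.*******
generation 9 is .***.*******, still not uniform .

no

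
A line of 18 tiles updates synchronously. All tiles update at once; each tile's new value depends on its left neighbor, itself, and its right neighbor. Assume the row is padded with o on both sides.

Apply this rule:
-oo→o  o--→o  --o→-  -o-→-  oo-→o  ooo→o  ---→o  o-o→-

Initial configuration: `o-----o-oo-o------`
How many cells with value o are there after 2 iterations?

ooooo---oo--ooooo-
ooooooo-ooo-ooooo-
count of o: 15

15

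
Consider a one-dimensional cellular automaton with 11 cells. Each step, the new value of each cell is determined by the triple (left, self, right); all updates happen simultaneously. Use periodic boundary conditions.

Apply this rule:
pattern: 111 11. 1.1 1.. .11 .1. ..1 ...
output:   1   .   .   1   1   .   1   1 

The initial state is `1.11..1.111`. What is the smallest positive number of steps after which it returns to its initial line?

22

..1.11..111
11..1.1111.
1.11..111..
..1.1111.11
11..111..1.
1.1111.11..
..111..1.11
1111.11..1.
111..1.11..
11.11..1.11
1..1.11..11
.11..1.1111
.1.11..111.
1..1.1111.1
.11..111..1
.1.1111.11.
1..111..1.1
.1111.11..1
.111..1.11.
111.11..1.1
11..1.11..1
1.11..1.111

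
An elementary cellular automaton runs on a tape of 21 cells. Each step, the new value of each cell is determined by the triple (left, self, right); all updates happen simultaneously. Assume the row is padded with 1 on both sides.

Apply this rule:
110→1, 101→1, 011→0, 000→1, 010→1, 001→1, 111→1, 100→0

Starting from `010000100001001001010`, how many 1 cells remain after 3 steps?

17

step 1: 110111101111011011111
step 2: 111011110111101101111
step 3: 111101111011110110111
count of 1: 17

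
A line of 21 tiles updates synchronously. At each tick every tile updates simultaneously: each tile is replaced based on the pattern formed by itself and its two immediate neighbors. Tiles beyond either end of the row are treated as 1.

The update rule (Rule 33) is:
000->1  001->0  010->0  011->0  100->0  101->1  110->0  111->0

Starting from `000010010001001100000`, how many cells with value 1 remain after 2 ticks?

011000000100000001110
100011110001111100001
count of 1: 11

11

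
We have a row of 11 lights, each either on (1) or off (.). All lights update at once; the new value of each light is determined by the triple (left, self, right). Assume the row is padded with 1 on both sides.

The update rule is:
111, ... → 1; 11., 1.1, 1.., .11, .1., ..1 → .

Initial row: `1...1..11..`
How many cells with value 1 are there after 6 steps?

4

..1........
....111111.
.11..1111..
......11...
.1111....1.
..11..11...
count of 1: 4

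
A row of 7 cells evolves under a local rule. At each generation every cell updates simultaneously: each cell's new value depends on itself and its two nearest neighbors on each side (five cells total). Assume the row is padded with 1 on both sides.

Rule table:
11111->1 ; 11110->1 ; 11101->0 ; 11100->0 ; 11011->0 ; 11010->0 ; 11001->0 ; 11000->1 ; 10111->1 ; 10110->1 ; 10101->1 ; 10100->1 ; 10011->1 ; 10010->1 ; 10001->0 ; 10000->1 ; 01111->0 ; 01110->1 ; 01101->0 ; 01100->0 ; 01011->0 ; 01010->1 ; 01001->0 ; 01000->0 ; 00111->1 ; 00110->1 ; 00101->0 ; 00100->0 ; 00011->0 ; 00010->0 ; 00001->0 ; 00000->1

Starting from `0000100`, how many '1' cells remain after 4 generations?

1100001
1011001
0010011
0100110
count of 1: 3

3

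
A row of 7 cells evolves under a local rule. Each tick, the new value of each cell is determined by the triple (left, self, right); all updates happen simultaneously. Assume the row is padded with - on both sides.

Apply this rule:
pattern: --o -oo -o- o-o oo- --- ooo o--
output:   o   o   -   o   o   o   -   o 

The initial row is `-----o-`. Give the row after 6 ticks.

ooooo-o
o---oo-
-oooooo
oo----o
oooooo-
o----oo

o----oo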